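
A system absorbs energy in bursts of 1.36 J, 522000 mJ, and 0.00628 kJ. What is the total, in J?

529.64 J

In J:
  1.36 J → 1.36
  522000 mJ = 522000e-3 J = 522
  0.00628 kJ = 0.00628e3 J = 6.28
Sum: 1.36 + 522 + 6.28 = 529.64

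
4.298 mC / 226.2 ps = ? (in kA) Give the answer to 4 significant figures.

(4.298e-3) / (226.2e-12) = 0.0190009e9 A

19000 kA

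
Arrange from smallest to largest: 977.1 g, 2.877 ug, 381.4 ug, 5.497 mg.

2.877 ug < 381.4 ug < 5.497 mg < 977.1 g

977.1 g = 977.1 g
2.877 ug = 0.000002877 g
381.4 ug = 0.0003814 g
5.497 mg = 0.005497 g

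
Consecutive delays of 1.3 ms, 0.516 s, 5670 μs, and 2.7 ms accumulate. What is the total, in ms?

525.67 ms

In ms:
  1.3 ms → 1.3
  0.516 s = 0.516e3 ms = 516
  5670 μs = 5670e-3 ms = 5.67
  2.7 ms → 2.7
Sum: 1.3 + 516 + 5.67 + 2.7 = 525.67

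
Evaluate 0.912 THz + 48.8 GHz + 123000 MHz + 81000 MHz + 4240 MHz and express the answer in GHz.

1169.04 GHz

In GHz:
  0.912 THz = 0.912 × 10^3 GHz = 912
  48.8 GHz → 48.8
  123000 MHz = 123000 × 10^-3 GHz = 123
  81000 MHz = 81000 × 10^-3 GHz = 81
  4240 MHz = 4240 × 10^-3 GHz = 4.24
Sum: 912 + 48.8 + 123 + 81 + 4.24 = 1169.04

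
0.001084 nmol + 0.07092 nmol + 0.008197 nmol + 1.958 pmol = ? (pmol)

82.159 pmol

In pmol:
  0.001084 nmol = 0.001084 × 10³ pmol = 1.084
  0.07092 nmol = 0.07092 × 10³ pmol = 70.92
  0.008197 nmol = 0.008197 × 10³ pmol = 8.197
  1.958 pmol → 1.958
Sum: 1.084 + 70.92 + 8.197 + 1.958 = 82.159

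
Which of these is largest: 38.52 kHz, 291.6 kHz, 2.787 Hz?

38.52 kHz = 38520 Hz
291.6 kHz = 291600 Hz
2.787 Hz = 2.787 Hz

291.6 kHz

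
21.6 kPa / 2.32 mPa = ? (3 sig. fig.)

9310000

(21.6e3) / (2.32e-3) = 9.31e6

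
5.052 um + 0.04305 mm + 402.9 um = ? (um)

451.002 um

In um:
  5.052 um → 5.052
  0.04305 mm = 0.04305 × 10³ um = 43.05
  402.9 um → 402.9
Sum: 5.052 + 43.05 + 402.9 = 451.002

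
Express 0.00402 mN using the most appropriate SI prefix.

4.02 uN

= 4.02 × 10^-6 N; 10^-6 is micro.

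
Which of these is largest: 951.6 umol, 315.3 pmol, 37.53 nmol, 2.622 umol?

951.6 umol

951.6 umol = 0.0009516 mol
315.3 pmol = 0.0000000003153 mol
37.53 nmol = 0.00000003753 mol
2.622 umol = 0.000002622 mol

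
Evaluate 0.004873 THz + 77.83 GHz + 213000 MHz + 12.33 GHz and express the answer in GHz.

308.033 GHz

In GHz:
  0.004873 THz = 0.004873 × 10³ GHz = 4.873
  77.83 GHz → 77.83
  213000 MHz = 213000 × 10⁻³ GHz = 213
  12.33 GHz → 12.33
Sum: 4.873 + 77.83 + 213 + 12.33 = 308.033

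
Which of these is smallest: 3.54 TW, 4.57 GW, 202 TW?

4.57 GW

3.54 TW = 3540000000000 W
4.57 GW = 4570000000 W
202 TW = 202000000000000 W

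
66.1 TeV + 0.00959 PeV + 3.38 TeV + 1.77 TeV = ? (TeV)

80.84 TeV

In TeV:
  66.1 TeV → 66.1
  0.00959 PeV = 0.00959 × 10^3 TeV = 9.59
  3.38 TeV → 3.38
  1.77 TeV → 1.77
Sum: 66.1 + 9.59 + 3.38 + 1.77 = 80.84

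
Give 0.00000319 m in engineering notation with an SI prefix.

3.19 μm

= 3.19 × 10^-6 m; 10^-6 is micro.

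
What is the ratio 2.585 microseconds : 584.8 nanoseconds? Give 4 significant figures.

(2.585e-6) / (584.8e-9) = 0.0044203e3

4.420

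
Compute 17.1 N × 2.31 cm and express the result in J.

17.1 × 2.31 × 10^-2 = 39.501 × 10^-2 J

0.39501 J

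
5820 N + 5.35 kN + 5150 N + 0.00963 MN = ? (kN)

25.95 kN

In kN:
  5820 N = 5820 × 10⁻³ kN = 5.82
  5.35 kN → 5.35
  5150 N = 5150 × 10⁻³ kN = 5.15
  0.00963 MN = 0.00963 × 10³ kN = 9.63
Sum: 5.82 + 5.35 + 5.15 + 9.63 = 25.95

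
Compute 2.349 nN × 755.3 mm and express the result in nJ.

2.349 × 10⁻⁹ × 755.3 × 10⁻³ = 1774.1997 × 10⁻¹² J

1.7741997 nJ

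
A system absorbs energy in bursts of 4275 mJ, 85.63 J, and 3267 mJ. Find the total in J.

93.172 J

In J:
  4275 mJ = 4275 × 10⁻³ J = 4.275
  85.63 J → 85.63
  3267 mJ = 3267 × 10⁻³ J = 3.267
Sum: 4.275 + 85.63 + 3.267 = 93.172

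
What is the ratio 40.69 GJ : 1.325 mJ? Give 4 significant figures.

(40.69 × 10^9) / (1.325 × 10^-3) = 30.709 × 10^12

30710000000000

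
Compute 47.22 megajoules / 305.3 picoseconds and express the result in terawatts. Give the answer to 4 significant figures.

154700 terawatts

(47.22e6) / (305.3e-12) = 0.154668e18 W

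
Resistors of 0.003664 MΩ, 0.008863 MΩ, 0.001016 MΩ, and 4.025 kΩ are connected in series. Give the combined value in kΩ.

In kΩ:
  0.003664 MΩ = 0.003664 × 10³ kΩ = 3.664
  0.008863 MΩ = 0.008863 × 10³ kΩ = 8.863
  0.001016 MΩ = 0.001016 × 10³ kΩ = 1.016
  4.025 kΩ → 4.025
Sum: 3.664 + 8.863 + 1.016 + 4.025 = 17.568

17.568 kΩ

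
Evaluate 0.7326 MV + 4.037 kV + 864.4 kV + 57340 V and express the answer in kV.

1658.377 kV

In kV:
  0.7326 MV = 0.7326 × 10³ kV = 732.6
  4.037 kV → 4.037
  864.4 kV → 864.4
  57340 V = 57340 × 10⁻³ kV = 57.34
Sum: 732.6 + 4.037 + 864.4 + 57.34 = 1658.377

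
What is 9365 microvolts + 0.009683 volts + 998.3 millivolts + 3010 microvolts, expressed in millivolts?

1020.358 millivolts

In millivolts:
  9365 microvolts = 9365 × 10^-3 millivolts = 9.365
  0.009683 volts = 0.009683 × 10^3 millivolts = 9.683
  998.3 millivolts → 998.3
  3010 microvolts = 3010 × 10^-3 millivolts = 3.01
Sum: 9.365 + 9.683 + 998.3 + 3.01 = 1020.358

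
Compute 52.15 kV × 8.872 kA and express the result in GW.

0.4626748 GW

52.15e3 × 8.872e3 = 462.6748e6 W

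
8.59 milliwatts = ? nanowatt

8590000 nanowatts

milli = 1e-3, nano = 1e-9; factor is 1e6.
8.59 × 1e6 = 8590000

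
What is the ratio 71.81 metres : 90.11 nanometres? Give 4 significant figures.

796900000

(71.81) / (90.11e-9) = 0.79691e9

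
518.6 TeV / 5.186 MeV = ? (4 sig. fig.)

100000000

(518.6e12) / (5.186e6) = 100e6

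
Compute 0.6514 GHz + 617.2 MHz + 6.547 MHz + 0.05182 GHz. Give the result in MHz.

1326.967 MHz

In MHz:
  0.6514 GHz = 0.6514e3 MHz = 651.4
  617.2 MHz → 617.2
  6.547 MHz → 6.547
  0.05182 GHz = 0.05182e3 MHz = 51.82
Sum: 651.4 + 617.2 + 6.547 + 51.82 = 1326.967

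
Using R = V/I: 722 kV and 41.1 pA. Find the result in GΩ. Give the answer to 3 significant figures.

(722 × 10^3) / (41.1 × 10^-12) = 17.567 × 10^15 Ω

17600000 GΩ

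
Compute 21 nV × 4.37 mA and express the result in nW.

0.09177 nW

21 × 10^-9 × 4.37 × 10^-3 = 91.77 × 10^-12 W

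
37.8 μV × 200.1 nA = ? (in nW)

0.00756378 nW

37.8 × 10^-6 × 200.1 × 10^-9 = 7563.78 × 10^-15 W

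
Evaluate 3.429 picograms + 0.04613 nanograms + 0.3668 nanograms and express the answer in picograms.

In picograms:
  3.429 picograms → 3.429
  0.04613 nanograms = 0.04613 × 10³ picograms = 46.13
  0.3668 nanograms = 0.3668 × 10³ picograms = 366.8
Sum: 3.429 + 46.13 + 366.8 = 416.359

416.359 picograms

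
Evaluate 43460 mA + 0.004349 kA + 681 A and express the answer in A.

728.809 A

In A:
  43460 mA = 43460 × 10^-3 A = 43.46
  0.004349 kA = 0.004349 × 10^3 A = 4.349
  681 A → 681
Sum: 43.46 + 4.349 + 681 = 728.809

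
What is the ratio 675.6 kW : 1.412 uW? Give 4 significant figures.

(675.6e3) / (1.412e-6) = 478.47e9

478500000000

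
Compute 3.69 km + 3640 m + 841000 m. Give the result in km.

In km:
  3.69 km → 3.69
  3640 m = 3640e-3 km = 3.64
  841000 m = 841000e-3 km = 841
Sum: 3.69 + 3.64 + 841 = 848.33

848.33 km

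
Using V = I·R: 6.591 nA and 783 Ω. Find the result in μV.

6.591 × 10^-9 × 783 = 5160.753 × 10^-9 V

5.160753 μV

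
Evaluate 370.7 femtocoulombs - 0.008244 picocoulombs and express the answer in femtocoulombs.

In femtocoulombs:
  370.7 femtocoulombs → 370.7
  0.008244 picocoulombs = 0.008244 × 10^3 femtocoulombs = 8.244
Difference: 370.7 - 8.244 = 362.456

362.456 femtocoulombs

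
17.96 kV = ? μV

kilo = 1e3, micro = 1e-6; factor is 1e9.
17.96 × 1e9 = 17960000000

17960000000 μV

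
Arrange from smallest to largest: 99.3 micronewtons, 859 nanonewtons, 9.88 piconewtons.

99.3 micronewtons = 0.0000993 newtons
859 nanonewtons = 0.000000859 newtons
9.88 piconewtons = 0.00000000000988 newtons

9.88 piconewtons < 859 nanonewtons < 99.3 micronewtons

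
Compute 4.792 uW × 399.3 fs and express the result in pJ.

0.0000019134456 pJ

4.792 × 10⁻⁶ × 399.3 × 10⁻¹⁵ = 1913.4456 × 10⁻²¹ J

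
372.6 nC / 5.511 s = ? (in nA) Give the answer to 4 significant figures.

(372.6 × 10^-9) / (5.511) = 67.6102 × 10^-9 A

67.61 nA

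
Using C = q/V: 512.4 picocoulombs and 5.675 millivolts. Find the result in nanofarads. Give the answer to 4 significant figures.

(512.4 × 10⁻¹²) / (5.675 × 10⁻³) = 90.2907 × 10⁻⁹ F

90.29 nanofarads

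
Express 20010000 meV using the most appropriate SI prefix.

= 20.01e3 eV; 1e3 is kilo.

20.01 keV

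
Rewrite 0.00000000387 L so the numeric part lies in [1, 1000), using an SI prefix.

= 3.87 × 10⁻⁹ L; 10⁻⁹ is nano.

3.87 nL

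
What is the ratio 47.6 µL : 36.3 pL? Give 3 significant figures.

(47.6 × 10⁻⁶) / (36.3 × 10⁻¹²) = 1.311 × 10⁶

1310000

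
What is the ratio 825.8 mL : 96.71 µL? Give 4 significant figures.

(825.8 × 10^-3) / (96.71 × 10^-6) = 8.5389 × 10^3

8539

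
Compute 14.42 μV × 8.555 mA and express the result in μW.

14.42e-6 × 8.555e-3 = 123.3631e-9 W

0.1233631 μW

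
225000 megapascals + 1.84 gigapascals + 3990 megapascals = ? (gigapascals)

In gigapascals:
  225000 megapascals = 225000e-3 gigapascals = 225
  1.84 gigapascals → 1.84
  3990 megapascals = 3990e-3 gigapascals = 3.99
Sum: 225 + 1.84 + 3.99 = 230.83

230.83 gigapascals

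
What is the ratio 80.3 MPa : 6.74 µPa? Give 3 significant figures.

11900000000000

(80.3 × 10⁶) / (6.74 × 10⁻⁶) = 11.91 × 10¹²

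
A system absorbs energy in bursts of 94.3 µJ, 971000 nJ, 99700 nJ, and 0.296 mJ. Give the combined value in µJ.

1461 µJ

In µJ:
  94.3 µJ → 94.3
  971000 nJ = 971000e-3 µJ = 971
  99700 nJ = 99700e-3 µJ = 99.7
  0.296 mJ = 0.296e3 µJ = 296
Sum: 94.3 + 971 + 99.7 + 296 = 1461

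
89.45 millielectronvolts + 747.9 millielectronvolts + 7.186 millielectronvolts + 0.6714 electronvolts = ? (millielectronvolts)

1515.936 millielectronvolts

In millielectronvolts:
  89.45 millielectronvolts → 89.45
  747.9 millielectronvolts → 747.9
  7.186 millielectronvolts → 7.186
  0.6714 electronvolts = 0.6714 × 10³ millielectronvolts = 671.4
Sum: 89.45 + 747.9 + 7.186 + 671.4 = 1515.936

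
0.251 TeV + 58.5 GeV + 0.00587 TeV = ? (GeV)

In GeV:
  0.251 TeV = 0.251 × 10³ GeV = 251
  58.5 GeV → 58.5
  0.00587 TeV = 0.00587 × 10³ GeV = 5.87
Sum: 251 + 58.5 + 5.87 = 315.37

315.37 GeV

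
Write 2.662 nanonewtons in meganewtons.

nano = 1e-9, mega = 1e6; factor is 1e-15.
2.662 × 1e-15 = 0.000000000000002662

0.000000000000002662 meganewtons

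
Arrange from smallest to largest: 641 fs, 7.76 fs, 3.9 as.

3.9 as < 7.76 fs < 641 fs

641 fs = 0.000000000000641 s
7.76 fs = 0.00000000000000776 s
3.9 as = 0.0000000000000000039 s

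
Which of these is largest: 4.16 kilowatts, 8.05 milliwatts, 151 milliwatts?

4.16 kilowatts = 4160 watts
8.05 milliwatts = 0.00805 watts
151 milliwatts = 0.151 watts

4.16 kilowatts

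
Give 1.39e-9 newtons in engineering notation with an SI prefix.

1.39 nanonewtons

= 1.39e-9 newtons; 1e-9 is nano.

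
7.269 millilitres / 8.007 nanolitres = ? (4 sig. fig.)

(7.269e-3) / (8.007e-9) = 0.90783e6

907800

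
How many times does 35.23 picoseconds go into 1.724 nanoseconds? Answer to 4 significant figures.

(1.724e-9) / (35.23e-12) = 0.048936e3

48.94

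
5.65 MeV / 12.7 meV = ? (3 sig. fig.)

(5.65e6) / (12.7e-3) = 0.4449e9

445000000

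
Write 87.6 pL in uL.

0.0000876 uL

pico = 1e-12, micro = 1e-6; factor is 1e-6.
87.6 × 1e-6 = 0.0000876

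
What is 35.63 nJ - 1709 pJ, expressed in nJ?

33.921 nJ

In nJ:
  35.63 nJ → 35.63
  1709 pJ = 1709 × 10^-3 nJ = 1.709
Difference: 35.63 - 1.709 = 33.921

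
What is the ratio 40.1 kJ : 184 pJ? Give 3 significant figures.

218000000000000

(40.1 × 10³) / (184 × 10⁻¹²) = 0.2179 × 10¹⁵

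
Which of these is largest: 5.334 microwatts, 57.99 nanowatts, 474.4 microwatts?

5.334 microwatts = 0.000005334 watts
57.99 nanowatts = 0.00000005799 watts
474.4 microwatts = 0.0004744 watts

474.4 microwatts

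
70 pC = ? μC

pico = 10^-12, micro = 10^-6; factor is 10^-6.
70 × 10^-6 = 0.00007

0.00007 μC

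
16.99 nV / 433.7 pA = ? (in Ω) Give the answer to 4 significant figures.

(16.99 × 10⁻⁹) / (433.7 × 10⁻¹²) = 0.0391745 × 10³ Ω

39.17 Ω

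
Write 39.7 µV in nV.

39700 nV

micro = 1e-6, nano = 1e-9; factor is 1e3.
39.7 × 1e3 = 39700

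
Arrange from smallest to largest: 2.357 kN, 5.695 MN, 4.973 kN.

2.357 kN = 2357 N
5.695 MN = 5695000 N
4.973 kN = 4973 N

2.357 kN < 4.973 kN < 5.695 MN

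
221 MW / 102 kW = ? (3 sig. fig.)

2170

(221 × 10⁶) / (102 × 10³) = 2.167 × 10³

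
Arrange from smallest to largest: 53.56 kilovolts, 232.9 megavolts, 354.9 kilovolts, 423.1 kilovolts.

53.56 kilovolts < 354.9 kilovolts < 423.1 kilovolts < 232.9 megavolts

53.56 kilovolts = 53560 volts
232.9 megavolts = 232900000 volts
354.9 kilovolts = 354900 volts
423.1 kilovolts = 423100 volts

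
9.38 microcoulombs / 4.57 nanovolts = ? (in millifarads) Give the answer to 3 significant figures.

2050000 millifarads

(9.38 × 10^-6) / (4.57 × 10^-9) = 2.0525 × 10^3 F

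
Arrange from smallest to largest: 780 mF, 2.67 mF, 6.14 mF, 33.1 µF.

33.1 µF < 2.67 mF < 6.14 mF < 780 mF

780 mF = 0.78 F
2.67 mF = 0.00267 F
6.14 mF = 0.00614 F
33.1 µF = 0.0000331 F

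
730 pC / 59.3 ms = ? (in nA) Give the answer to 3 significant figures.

(730 × 10⁻¹²) / (59.3 × 10⁻³) = 12.31 × 10⁻⁹ A

12.3 nA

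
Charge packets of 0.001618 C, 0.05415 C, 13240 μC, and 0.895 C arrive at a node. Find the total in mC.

In mC:
  0.001618 C = 0.001618 × 10³ mC = 1.618
  0.05415 C = 0.05415 × 10³ mC = 54.15
  13240 μC = 13240 × 10⁻³ mC = 13.24
  0.895 C = 0.895 × 10³ mC = 895
Sum: 1.618 + 54.15 + 13.24 + 895 = 964.008

964.008 mC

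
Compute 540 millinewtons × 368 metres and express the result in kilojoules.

0.19872 kilojoules

540 × 10⁻³ × 368 = 198720 × 10⁻³ J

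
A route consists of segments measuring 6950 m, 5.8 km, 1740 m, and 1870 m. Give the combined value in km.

16.36 km

In km:
  6950 m = 6950e-3 km = 6.95
  5.8 km → 5.8
  1740 m = 1740e-3 km = 1.74
  1870 m = 1870e-3 km = 1.87
Sum: 6.95 + 5.8 + 1.74 + 1.87 = 16.36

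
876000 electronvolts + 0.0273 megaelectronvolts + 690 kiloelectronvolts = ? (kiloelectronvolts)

1593.3 kiloelectronvolts

In kiloelectronvolts:
  876000 electronvolts = 876000 × 10⁻³ kiloelectronvolts = 876
  0.0273 megaelectronvolts = 0.0273 × 10³ kiloelectronvolts = 27.3
  690 kiloelectronvolts → 690
Sum: 876 + 27.3 + 690 = 1593.3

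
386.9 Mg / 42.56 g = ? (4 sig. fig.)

9091000

(386.9 × 10^6) / (42.56) = 9.0907 × 10^6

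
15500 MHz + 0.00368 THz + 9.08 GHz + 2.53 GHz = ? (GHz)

In GHz:
  15500 MHz = 15500 × 10^-3 GHz = 15.5
  0.00368 THz = 0.00368 × 10^3 GHz = 3.68
  9.08 GHz → 9.08
  2.53 GHz → 2.53
Sum: 15.5 + 3.68 + 9.08 + 2.53 = 30.79

30.79 GHz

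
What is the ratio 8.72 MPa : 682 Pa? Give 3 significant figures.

(8.72e6) / (682) = 0.01279e6

12800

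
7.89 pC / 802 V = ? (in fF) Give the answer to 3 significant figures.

(7.89e-12) / (802) = 0.0098379e-12 F

9.84 fF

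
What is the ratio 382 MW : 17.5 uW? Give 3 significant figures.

(382 × 10⁶) / (17.5 × 10⁻⁶) = 21.83 × 10¹²

21800000000000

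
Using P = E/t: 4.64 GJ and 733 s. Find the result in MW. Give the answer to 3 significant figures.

(4.64 × 10^9) / (733) = 0.0063302 × 10^9 W

6.33 MW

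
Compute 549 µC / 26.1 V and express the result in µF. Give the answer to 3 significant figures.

21.0 µF

(549 × 10⁻⁶) / (26.1) = 21.034 × 10⁻⁶ F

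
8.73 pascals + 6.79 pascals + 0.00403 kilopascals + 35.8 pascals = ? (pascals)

In pascals:
  8.73 pascals → 8.73
  6.79 pascals → 6.79
  0.00403 kilopascals = 0.00403 × 10³ pascals = 4.03
  35.8 pascals → 35.8
Sum: 8.73 + 6.79 + 4.03 + 35.8 = 55.35

55.35 pascals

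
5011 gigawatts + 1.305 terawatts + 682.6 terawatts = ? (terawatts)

In terawatts:
  5011 gigawatts = 5011 × 10⁻³ terawatts = 5.011
  1.305 terawatts → 1.305
  682.6 terawatts → 682.6
Sum: 5.011 + 1.305 + 682.6 = 688.916

688.916 terawatts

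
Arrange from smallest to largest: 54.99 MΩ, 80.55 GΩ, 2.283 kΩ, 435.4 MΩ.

2.283 kΩ < 54.99 MΩ < 435.4 MΩ < 80.55 GΩ

54.99 MΩ = 54990000 Ω
80.55 GΩ = 80550000000 Ω
2.283 kΩ = 2283 Ω
435.4 MΩ = 435400000 Ω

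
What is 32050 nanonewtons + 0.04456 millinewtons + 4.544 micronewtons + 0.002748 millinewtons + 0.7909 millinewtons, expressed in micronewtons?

In micronewtons:
  32050 nanonewtons = 32050 × 10^-3 micronewtons = 32.05
  0.04456 millinewtons = 0.04456 × 10^3 micronewtons = 44.56
  4.544 micronewtons → 4.544
  0.002748 millinewtons = 0.002748 × 10^3 micronewtons = 2.748
  0.7909 millinewtons = 0.7909 × 10^3 micronewtons = 790.9
Sum: 32.05 + 44.56 + 4.544 + 2.748 + 790.9 = 874.802

874.802 micronewtons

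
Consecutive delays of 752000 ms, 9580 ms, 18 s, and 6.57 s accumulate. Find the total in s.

In s:
  752000 ms = 752000 × 10^-3 s = 752
  9580 ms = 9580 × 10^-3 s = 9.58
  18 s → 18
  6.57 s → 6.57
Sum: 752 + 9.58 + 18 + 6.57 = 786.15

786.15 s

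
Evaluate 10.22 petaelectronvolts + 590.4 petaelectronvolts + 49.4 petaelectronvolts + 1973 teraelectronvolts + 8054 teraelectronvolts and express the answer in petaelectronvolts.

In petaelectronvolts:
  10.22 petaelectronvolts → 10.22
  590.4 petaelectronvolts → 590.4
  49.4 petaelectronvolts → 49.4
  1973 teraelectronvolts = 1973 × 10^-3 petaelectronvolts = 1.973
  8054 teraelectronvolts = 8054 × 10^-3 petaelectronvolts = 8.054
Sum: 10.22 + 590.4 + 49.4 + 1.973 + 8.054 = 660.047

660.047 petaelectronvolts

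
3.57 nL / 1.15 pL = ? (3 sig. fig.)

(3.57 × 10^-9) / (1.15 × 10^-12) = 3.104 × 10^3

3100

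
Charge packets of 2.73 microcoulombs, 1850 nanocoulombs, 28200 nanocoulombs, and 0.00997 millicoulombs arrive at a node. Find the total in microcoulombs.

42.75 microcoulombs

In microcoulombs:
  2.73 microcoulombs → 2.73
  1850 nanocoulombs = 1850 × 10^-3 microcoulombs = 1.85
  28200 nanocoulombs = 28200 × 10^-3 microcoulombs = 28.2
  0.00997 millicoulombs = 0.00997 × 10^3 microcoulombs = 9.97
Sum: 2.73 + 1.85 + 28.2 + 9.97 = 42.75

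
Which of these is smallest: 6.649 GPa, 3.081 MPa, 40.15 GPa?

6.649 GPa = 6649000000 Pa
3.081 MPa = 3081000 Pa
40.15 GPa = 40150000000 Pa

3.081 MPa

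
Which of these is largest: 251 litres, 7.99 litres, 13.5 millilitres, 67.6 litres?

251 litres

251 litres = 251 litres
7.99 litres = 7.99 litres
13.5 millilitres = 0.0135 litres
67.6 litres = 67.6 litres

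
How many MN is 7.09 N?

(no prefix) = 1e0, mega = 1e6; factor is 1e-6.
7.09 × 1e-6 = 0.00000709

0.00000709 MN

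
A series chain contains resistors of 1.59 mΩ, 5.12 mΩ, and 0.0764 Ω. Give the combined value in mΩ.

83.11 mΩ

In mΩ:
  1.59 mΩ → 1.59
  5.12 mΩ → 5.12
  0.0764 Ω = 0.0764e3 mΩ = 76.4
Sum: 1.59 + 5.12 + 76.4 = 83.11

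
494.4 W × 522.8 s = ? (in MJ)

0.25847232 MJ

494.4 × 522.8 = 258472.32 J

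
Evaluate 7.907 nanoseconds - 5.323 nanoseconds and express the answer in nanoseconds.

2.584 nanoseconds

In nanoseconds:
  7.907 nanoseconds → 7.907
  5.323 nanoseconds → 5.323
Difference: 7.907 - 5.323 = 2.584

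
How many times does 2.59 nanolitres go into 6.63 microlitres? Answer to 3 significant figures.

(6.63e-6) / (2.59e-9) = 2.56e3

2560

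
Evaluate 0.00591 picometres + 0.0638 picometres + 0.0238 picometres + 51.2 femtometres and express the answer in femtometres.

144.71 femtometres

In femtometres:
  0.00591 picometres = 0.00591e3 femtometres = 5.91
  0.0638 picometres = 0.0638e3 femtometres = 63.8
  0.0238 picometres = 0.0238e3 femtometres = 23.8
  51.2 femtometres → 51.2
Sum: 5.91 + 63.8 + 23.8 + 51.2 = 144.71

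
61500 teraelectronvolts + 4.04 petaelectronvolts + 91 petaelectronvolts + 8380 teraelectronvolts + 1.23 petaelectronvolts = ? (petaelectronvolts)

166.15 petaelectronvolts

In petaelectronvolts:
  61500 teraelectronvolts = 61500 × 10^-3 petaelectronvolts = 61.5
  4.04 petaelectronvolts → 4.04
  91 petaelectronvolts → 91
  8380 teraelectronvolts = 8380 × 10^-3 petaelectronvolts = 8.38
  1.23 petaelectronvolts → 1.23
Sum: 61.5 + 4.04 + 91 + 8.38 + 1.23 = 166.15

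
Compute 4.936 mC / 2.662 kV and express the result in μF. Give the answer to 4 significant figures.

1.854 μF

(4.936 × 10^-3) / (2.662 × 10^3) = 1.85424 × 10^-6 F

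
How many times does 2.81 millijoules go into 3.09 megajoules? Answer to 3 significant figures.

1100000000

(3.09 × 10^6) / (2.81 × 10^-3) = 1.1 × 10^9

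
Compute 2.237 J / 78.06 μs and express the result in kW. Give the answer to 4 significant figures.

(2.237) / (78.06e-6) = 0.0286574e6 W

28.66 kW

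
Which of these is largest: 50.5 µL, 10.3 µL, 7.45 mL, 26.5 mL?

26.5 mL

50.5 µL = 0.0000505 L
10.3 µL = 0.0000103 L
7.45 mL = 0.00745 L
26.5 mL = 0.0265 L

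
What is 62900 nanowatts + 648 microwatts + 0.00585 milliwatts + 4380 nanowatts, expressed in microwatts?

721.13 microwatts

In microwatts:
  62900 nanowatts = 62900 × 10^-3 microwatts = 62.9
  648 microwatts → 648
  0.00585 milliwatts = 0.00585 × 10^3 microwatts = 5.85
  4380 nanowatts = 4380 × 10^-3 microwatts = 4.38
Sum: 62.9 + 648 + 5.85 + 4.38 = 721.13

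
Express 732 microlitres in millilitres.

micro = 10⁻⁶, milli = 10⁻³; factor is 10⁻³.
732 × 10⁻³ = 0.732

0.732 millilitres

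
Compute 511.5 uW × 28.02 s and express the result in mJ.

511.5e-6 × 28.02 = 14332.23e-6 J

14.33223 mJ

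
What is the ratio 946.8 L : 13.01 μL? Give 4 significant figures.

72770000

(946.8) / (13.01 × 10⁻⁶) = 72.775 × 10⁶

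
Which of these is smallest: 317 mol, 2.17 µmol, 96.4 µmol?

2.17 µmol

317 mol = 317 mol
2.17 µmol = 0.00000217 mol
96.4 µmol = 0.0000964 mol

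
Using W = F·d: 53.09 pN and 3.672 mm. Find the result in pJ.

0.19494648 pJ

53.09e-12 × 3.672e-3 = 194.94648e-15 J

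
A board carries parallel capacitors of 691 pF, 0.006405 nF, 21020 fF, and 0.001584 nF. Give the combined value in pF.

In pF:
  691 pF → 691
  0.006405 nF = 0.006405 × 10^3 pF = 6.405
  21020 fF = 21020 × 10^-3 pF = 21.02
  0.001584 nF = 0.001584 × 10^3 pF = 1.584
Sum: 691 + 6.405 + 21.02 + 1.584 = 720.009

720.009 pF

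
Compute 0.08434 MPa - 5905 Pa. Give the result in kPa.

78.435 kPa

In kPa:
  0.08434 MPa = 0.08434 × 10^3 kPa = 84.34
  5905 Pa = 5905 × 10^-3 kPa = 5.905
Difference: 84.34 - 5.905 = 78.435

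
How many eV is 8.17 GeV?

giga = 10^9, (no prefix) = 10^0; factor is 10^9.
8.17 × 10^9 = 8170000000

8170000000 eV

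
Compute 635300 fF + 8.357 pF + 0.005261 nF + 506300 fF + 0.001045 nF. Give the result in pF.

In pF:
  635300 fF = 635300 × 10⁻³ pF = 635.3
  8.357 pF → 8.357
  0.005261 nF = 0.005261 × 10³ pF = 5.261
  506300 fF = 506300 × 10⁻³ pF = 506.3
  0.001045 nF = 0.001045 × 10³ pF = 1.045
Sum: 635.3 + 8.357 + 5.261 + 506.3 + 1.045 = 1156.263

1156.263 pF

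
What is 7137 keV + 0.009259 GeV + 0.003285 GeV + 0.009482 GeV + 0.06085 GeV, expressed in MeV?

90.013 MeV

In MeV:
  7137 keV = 7137e-3 MeV = 7.137
  0.009259 GeV = 0.009259e3 MeV = 9.259
  0.003285 GeV = 0.003285e3 MeV = 3.285
  0.009482 GeV = 0.009482e3 MeV = 9.482
  0.06085 GeV = 0.06085e3 MeV = 60.85
Sum: 7.137 + 9.259 + 3.285 + 9.482 + 60.85 = 90.013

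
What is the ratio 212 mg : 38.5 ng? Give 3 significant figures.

(212 × 10^-3) / (38.5 × 10^-9) = 5.506 × 10^6

5510000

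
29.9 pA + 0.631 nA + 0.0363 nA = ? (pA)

In pA:
  29.9 pA → 29.9
  0.631 nA = 0.631 × 10³ pA = 631
  0.0363 nA = 0.0363 × 10³ pA = 36.3
Sum: 29.9 + 631 + 36.3 = 697.2

697.2 pA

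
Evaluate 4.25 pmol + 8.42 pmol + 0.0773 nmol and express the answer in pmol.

89.97 pmol

In pmol:
  4.25 pmol → 4.25
  8.42 pmol → 8.42
  0.0773 nmol = 0.0773 × 10^3 pmol = 77.3
Sum: 4.25 + 8.42 + 77.3 = 89.97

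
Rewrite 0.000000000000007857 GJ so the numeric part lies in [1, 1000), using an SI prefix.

= 7.857 × 10^-6 J; 10^-6 is micro.

7.857 uJ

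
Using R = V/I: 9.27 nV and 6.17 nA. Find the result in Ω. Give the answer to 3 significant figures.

(9.27e-9) / (6.17e-9) = 1.5024 Ω

1.50 Ω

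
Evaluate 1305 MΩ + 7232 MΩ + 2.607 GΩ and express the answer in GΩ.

In GΩ:
  1305 MΩ = 1305 × 10⁻³ GΩ = 1.305
  7232 MΩ = 7232 × 10⁻³ GΩ = 7.232
  2.607 GΩ → 2.607
Sum: 1.305 + 7.232 + 2.607 = 11.144

11.144 GΩ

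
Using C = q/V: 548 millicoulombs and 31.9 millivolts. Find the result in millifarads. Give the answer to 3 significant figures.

(548 × 10^-3) / (31.9 × 10^-3) = 17.179 F

17200 millifarads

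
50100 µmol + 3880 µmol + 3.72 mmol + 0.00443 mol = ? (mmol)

62.13 mmol

In mmol:
  50100 µmol = 50100e-3 mmol = 50.1
  3880 µmol = 3880e-3 mmol = 3.88
  3.72 mmol → 3.72
  0.00443 mol = 0.00443e3 mmol = 4.43
Sum: 50.1 + 3.88 + 3.72 + 4.43 = 62.13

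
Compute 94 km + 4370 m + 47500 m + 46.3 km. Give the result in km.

192.17 km

In km:
  94 km → 94
  4370 m = 4370e-3 km = 4.37
  47500 m = 47500e-3 km = 47.5
  46.3 km → 46.3
Sum: 94 + 4.37 + 47.5 + 46.3 = 192.17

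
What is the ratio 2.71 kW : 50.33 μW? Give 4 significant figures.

(2.71e3) / (50.33e-6) = 0.053845e9

53840000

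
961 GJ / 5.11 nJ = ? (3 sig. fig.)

188000000000000000000

(961e9) / (5.11e-9) = 188.1e18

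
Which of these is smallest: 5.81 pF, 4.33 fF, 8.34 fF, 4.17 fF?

4.17 fF

5.81 pF = 0.00000000000581 F
4.33 fF = 0.00000000000000433 F
8.34 fF = 0.00000000000000834 F
4.17 fF = 0.00000000000000417 F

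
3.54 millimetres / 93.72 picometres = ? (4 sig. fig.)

(3.54 × 10^-3) / (93.72 × 10^-12) = 0.037772 × 10^9

37770000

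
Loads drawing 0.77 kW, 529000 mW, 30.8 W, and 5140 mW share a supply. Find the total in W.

1334.94 W

In W:
  0.77 kW = 0.77 × 10^3 W = 770
  529000 mW = 529000 × 10^-3 W = 529
  30.8 W → 30.8
  5140 mW = 5140 × 10^-3 W = 5.14
Sum: 770 + 529 + 30.8 + 5.14 = 1334.94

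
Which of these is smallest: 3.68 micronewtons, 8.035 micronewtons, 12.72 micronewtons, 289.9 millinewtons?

3.68 micronewtons = 0.00000368 newtons
8.035 micronewtons = 0.000008035 newtons
12.72 micronewtons = 0.00001272 newtons
289.9 millinewtons = 0.2899 newtons

3.68 micronewtons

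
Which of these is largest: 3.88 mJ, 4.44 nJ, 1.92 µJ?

3.88 mJ

3.88 mJ = 0.00388 J
4.44 nJ = 0.00000000444 J
1.92 µJ = 0.00000192 J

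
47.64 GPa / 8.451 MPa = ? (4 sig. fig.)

(47.64 × 10^9) / (8.451 × 10^6) = 5.6372 × 10^3

5637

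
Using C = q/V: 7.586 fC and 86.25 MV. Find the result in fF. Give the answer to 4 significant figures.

0.00000008795 fF

(7.586e-15) / (86.25e6) = 0.0879536e-21 F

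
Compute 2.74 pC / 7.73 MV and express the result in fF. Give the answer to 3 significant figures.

(2.74e-12) / (7.73e6) = 0.35446e-18 F

0.000354 fF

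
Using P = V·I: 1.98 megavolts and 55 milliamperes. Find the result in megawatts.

1.98 × 10⁶ × 55 × 10⁻³ = 108.9 × 10³ W

0.1089 megawatts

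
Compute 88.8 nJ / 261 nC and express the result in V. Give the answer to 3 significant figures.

0.340 V

(88.8 × 10⁻⁹) / (261 × 10⁻⁹) = 0.34023 V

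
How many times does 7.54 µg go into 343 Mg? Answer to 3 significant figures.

45500000000000

(343e6) / (7.54e-6) = 45.49e12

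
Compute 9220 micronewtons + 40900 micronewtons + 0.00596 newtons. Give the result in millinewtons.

56.08 millinewtons

In millinewtons:
  9220 micronewtons = 9220 × 10^-3 millinewtons = 9.22
  40900 micronewtons = 40900 × 10^-3 millinewtons = 40.9
  0.00596 newtons = 0.00596 × 10^3 millinewtons = 5.96
Sum: 9.22 + 40.9 + 5.96 = 56.08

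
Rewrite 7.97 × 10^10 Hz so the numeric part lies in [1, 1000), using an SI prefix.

79.7 GHz

= 79.7 × 10^9 Hz; 10^9 is giga.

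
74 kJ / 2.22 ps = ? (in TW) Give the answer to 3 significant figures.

33300 TW

(74 × 10^3) / (2.22 × 10^-12) = 33.333 × 10^15 W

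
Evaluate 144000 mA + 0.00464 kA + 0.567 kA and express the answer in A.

715.64 A

In A:
  144000 mA = 144000 × 10^-3 A = 144
  0.00464 kA = 0.00464 × 10^3 A = 4.64
  0.567 kA = 0.567 × 10^3 A = 567
Sum: 144 + 4.64 + 567 = 715.64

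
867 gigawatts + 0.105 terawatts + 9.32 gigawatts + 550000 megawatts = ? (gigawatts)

In gigawatts:
  867 gigawatts → 867
  0.105 terawatts = 0.105 × 10^3 gigawatts = 105
  9.32 gigawatts → 9.32
  550000 megawatts = 550000 × 10^-3 gigawatts = 550
Sum: 867 + 105 + 9.32 + 550 = 1531.32

1531.32 gigawatts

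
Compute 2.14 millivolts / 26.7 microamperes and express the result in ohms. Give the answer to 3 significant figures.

80.1 ohms

(2.14e-3) / (26.7e-6) = 0.08015e3 Ω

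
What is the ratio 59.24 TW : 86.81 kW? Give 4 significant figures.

682400000

(59.24 × 10^12) / (86.81 × 10^3) = 0.68241 × 10^9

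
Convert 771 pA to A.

pico = 10⁻¹², (no prefix) = 10⁰; factor is 10⁻¹².
771 × 10⁻¹² = 0.000000000771

0.000000000771 A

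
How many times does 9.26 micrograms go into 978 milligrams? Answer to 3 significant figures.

106000

(978 × 10⁻³) / (9.26 × 10⁻⁶) = 105.6 × 10³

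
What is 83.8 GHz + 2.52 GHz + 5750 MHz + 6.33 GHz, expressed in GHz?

In GHz:
  83.8 GHz → 83.8
  2.52 GHz → 2.52
  5750 MHz = 5750 × 10⁻³ GHz = 5.75
  6.33 GHz → 6.33
Sum: 83.8 + 2.52 + 5.75 + 6.33 = 98.4

98.4 GHz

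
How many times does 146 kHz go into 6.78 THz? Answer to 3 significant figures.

(6.78 × 10¹²) / (146 × 10³) = 0.04644 × 10⁹

46400000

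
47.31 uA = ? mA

micro = 1e-6, milli = 1e-3; factor is 1e-3.
47.31 × 1e-3 = 0.04731

0.04731 mA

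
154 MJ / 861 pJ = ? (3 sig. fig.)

(154 × 10⁶) / (861 × 10⁻¹²) = 0.1789 × 10¹⁸

179000000000000000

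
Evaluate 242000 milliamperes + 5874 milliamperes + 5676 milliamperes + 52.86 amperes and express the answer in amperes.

306.41 amperes

In amperes:
  242000 milliamperes = 242000e-3 amperes = 242
  5874 milliamperes = 5874e-3 amperes = 5.874
  5676 milliamperes = 5676e-3 amperes = 5.676
  52.86 amperes → 52.86
Sum: 242 + 5.874 + 5.676 + 52.86 = 306.41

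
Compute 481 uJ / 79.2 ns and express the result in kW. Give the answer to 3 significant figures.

6.07 kW

(481e-6) / (79.2e-9) = 6.0732e3 W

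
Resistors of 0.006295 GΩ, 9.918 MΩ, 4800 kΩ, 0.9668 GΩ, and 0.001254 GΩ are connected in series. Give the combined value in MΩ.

989.067 MΩ

In MΩ:
  0.006295 GΩ = 0.006295 × 10³ MΩ = 6.295
  9.918 MΩ → 9.918
  4800 kΩ = 4800 × 10⁻³ MΩ = 4.8
  0.9668 GΩ = 0.9668 × 10³ MΩ = 966.8
  0.001254 GΩ = 0.001254 × 10³ MΩ = 1.254
Sum: 6.295 + 9.918 + 4.8 + 966.8 + 1.254 = 989.067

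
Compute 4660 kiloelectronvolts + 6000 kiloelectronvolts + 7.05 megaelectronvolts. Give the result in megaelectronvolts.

In megaelectronvolts:
  4660 kiloelectronvolts = 4660 × 10⁻³ megaelectronvolts = 4.66
  6000 kiloelectronvolts = 6000 × 10⁻³ megaelectronvolts = 6
  7.05 megaelectronvolts → 7.05
Sum: 4.66 + 6 + 7.05 = 17.71

17.71 megaelectronvolts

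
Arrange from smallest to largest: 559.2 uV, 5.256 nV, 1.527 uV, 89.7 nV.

5.256 nV < 89.7 nV < 1.527 uV < 559.2 uV

559.2 uV = 0.0005592 V
5.256 nV = 0.000000005256 V
1.527 uV = 0.000001527 V
89.7 nV = 0.0000000897 V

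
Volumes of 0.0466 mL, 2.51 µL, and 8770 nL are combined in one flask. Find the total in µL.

In µL:
  0.0466 mL = 0.0466 × 10³ µL = 46.6
  2.51 µL → 2.51
  8770 nL = 8770 × 10⁻³ µL = 8.77
Sum: 46.6 + 2.51 + 8.77 = 57.88

57.88 µL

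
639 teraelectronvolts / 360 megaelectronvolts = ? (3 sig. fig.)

1780000

(639 × 10^12) / (360 × 10^6) = 1.775 × 10^6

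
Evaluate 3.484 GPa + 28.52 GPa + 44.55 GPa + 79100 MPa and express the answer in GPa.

In GPa:
  3.484 GPa → 3.484
  28.52 GPa → 28.52
  44.55 GPa → 44.55
  79100 MPa = 79100 × 10⁻³ GPa = 79.1
Sum: 3.484 + 28.52 + 44.55 + 79.1 = 155.654

155.654 GPa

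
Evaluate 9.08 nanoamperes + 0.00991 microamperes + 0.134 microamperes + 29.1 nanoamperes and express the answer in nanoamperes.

182.09 nanoamperes

In nanoamperes:
  9.08 nanoamperes → 9.08
  0.00991 microamperes = 0.00991 × 10³ nanoamperes = 9.91
  0.134 microamperes = 0.134 × 10³ nanoamperes = 134
  29.1 nanoamperes → 29.1
Sum: 9.08 + 9.91 + 134 + 29.1 = 182.09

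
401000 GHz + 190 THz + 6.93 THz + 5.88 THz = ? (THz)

603.81 THz

In THz:
  401000 GHz = 401000 × 10⁻³ THz = 401
  190 THz → 190
  6.93 THz → 6.93
  5.88 THz → 5.88
Sum: 401 + 190 + 6.93 + 5.88 = 603.81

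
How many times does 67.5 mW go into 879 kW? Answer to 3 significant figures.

13000000

(879 × 10³) / (67.5 × 10⁻³) = 13.02 × 10⁶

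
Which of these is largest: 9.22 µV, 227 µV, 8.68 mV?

9.22 µV = 0.00000922 V
227 µV = 0.000227 V
8.68 mV = 0.00868 V

8.68 mV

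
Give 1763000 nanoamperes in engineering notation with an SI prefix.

1.763 milliamperes

= 1.763 × 10⁻³ amperes; 10⁻³ is milli.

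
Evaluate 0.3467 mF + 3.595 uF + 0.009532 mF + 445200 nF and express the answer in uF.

In uF:
  0.3467 mF = 0.3467 × 10³ uF = 346.7
  3.595 uF → 3.595
  0.009532 mF = 0.009532 × 10³ uF = 9.532
  445200 nF = 445200 × 10⁻³ uF = 445.2
Sum: 346.7 + 3.595 + 9.532 + 445.2 = 805.027

805.027 uF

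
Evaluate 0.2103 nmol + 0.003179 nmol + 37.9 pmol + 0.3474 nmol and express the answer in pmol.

In pmol:
  0.2103 nmol = 0.2103 × 10^3 pmol = 210.3
  0.003179 nmol = 0.003179 × 10^3 pmol = 3.179
  37.9 pmol → 37.9
  0.3474 nmol = 0.3474 × 10^3 pmol = 347.4
Sum: 210.3 + 3.179 + 37.9 + 347.4 = 598.779

598.779 pmol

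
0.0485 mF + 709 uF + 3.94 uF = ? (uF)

761.44 uF

In uF:
  0.0485 mF = 0.0485 × 10^3 uF = 48.5
  709 uF → 709
  3.94 uF → 3.94
Sum: 48.5 + 709 + 3.94 = 761.44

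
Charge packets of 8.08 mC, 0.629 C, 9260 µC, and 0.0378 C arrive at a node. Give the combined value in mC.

684.14 mC

In mC:
  8.08 mC → 8.08
  0.629 C = 0.629 × 10³ mC = 629
  9260 µC = 9260 × 10⁻³ mC = 9.26
  0.0378 C = 0.0378 × 10³ mC = 37.8
Sum: 8.08 + 629 + 9.26 + 37.8 = 684.14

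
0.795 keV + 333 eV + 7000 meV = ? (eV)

1135 eV

In eV:
  0.795 keV = 0.795e3 eV = 795
  333 eV → 333
  7000 meV = 7000e-3 eV = 7
Sum: 795 + 333 + 7 = 1135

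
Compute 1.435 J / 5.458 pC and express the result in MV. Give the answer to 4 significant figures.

262900 MV

(1.435) / (5.458 × 10^-12) = 0.262917 × 10^12 V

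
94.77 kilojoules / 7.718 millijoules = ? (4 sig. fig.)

12280000

(94.77e3) / (7.718e-3) = 12.279e6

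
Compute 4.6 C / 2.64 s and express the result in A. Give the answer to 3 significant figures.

(4.6) / (2.64) = 1.7424 A

1.74 A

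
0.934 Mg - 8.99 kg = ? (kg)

In kg:
  0.934 Mg = 0.934e3 kg = 934
  8.99 kg → 8.99
Difference: 934 - 8.99 = 925.01

925.01 kg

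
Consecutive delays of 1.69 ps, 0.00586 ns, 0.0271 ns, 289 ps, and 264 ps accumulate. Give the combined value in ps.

587.65 ps

In ps:
  1.69 ps → 1.69
  0.00586 ns = 0.00586e3 ps = 5.86
  0.0271 ns = 0.0271e3 ps = 27.1
  289 ps → 289
  264 ps → 264
Sum: 1.69 + 5.86 + 27.1 + 289 + 264 = 587.65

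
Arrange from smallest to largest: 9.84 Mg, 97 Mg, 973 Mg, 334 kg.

334 kg < 9.84 Mg < 97 Mg < 973 Mg

9.84 Mg = 9840000 g
97 Mg = 97000000 g
973 Mg = 973000000 g
334 kg = 334000 g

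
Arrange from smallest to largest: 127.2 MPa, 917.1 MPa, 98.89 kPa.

127.2 MPa = 127200000 Pa
917.1 MPa = 917100000 Pa
98.89 kPa = 98890 Pa

98.89 kPa < 127.2 MPa < 917.1 MPa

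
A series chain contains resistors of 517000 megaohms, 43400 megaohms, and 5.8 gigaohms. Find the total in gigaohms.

In gigaohms:
  517000 megaohms = 517000e-3 gigaohms = 517
  43400 megaohms = 43400e-3 gigaohms = 43.4
  5.8 gigaohms → 5.8
Sum: 517 + 43.4 + 5.8 = 566.2

566.2 gigaohms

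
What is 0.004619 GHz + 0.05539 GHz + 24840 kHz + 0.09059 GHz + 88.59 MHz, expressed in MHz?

264.029 MHz

In MHz:
  0.004619 GHz = 0.004619 × 10³ MHz = 4.619
  0.05539 GHz = 0.05539 × 10³ MHz = 55.39
  24840 kHz = 24840 × 10⁻³ MHz = 24.84
  0.09059 GHz = 0.09059 × 10³ MHz = 90.59
  88.59 MHz → 88.59
Sum: 4.619 + 55.39 + 24.84 + 90.59 + 88.59 = 264.029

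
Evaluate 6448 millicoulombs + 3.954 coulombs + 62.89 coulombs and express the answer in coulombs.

In coulombs:
  6448 millicoulombs = 6448 × 10^-3 coulombs = 6.448
  3.954 coulombs → 3.954
  62.89 coulombs → 62.89
Sum: 6.448 + 3.954 + 62.89 = 73.292

73.292 coulombs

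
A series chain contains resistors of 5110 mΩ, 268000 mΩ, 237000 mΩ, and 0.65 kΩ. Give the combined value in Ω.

1160.11 Ω

In Ω:
  5110 mΩ = 5110 × 10⁻³ Ω = 5.11
  268000 mΩ = 268000 × 10⁻³ Ω = 268
  237000 mΩ = 237000 × 10⁻³ Ω = 237
  0.65 kΩ = 0.65 × 10³ Ω = 650
Sum: 5.11 + 268 + 237 + 650 = 1160.11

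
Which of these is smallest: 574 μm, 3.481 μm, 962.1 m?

3.481 μm

574 μm = 0.000574 m
3.481 μm = 0.000003481 m
962.1 m = 962.1 m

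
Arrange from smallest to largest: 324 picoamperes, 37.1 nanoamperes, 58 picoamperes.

58 picoamperes < 324 picoamperes < 37.1 nanoamperes

324 picoamperes = 0.000000000324 amperes
37.1 nanoamperes = 0.0000000371 amperes
58 picoamperes = 0.000000000058 amperes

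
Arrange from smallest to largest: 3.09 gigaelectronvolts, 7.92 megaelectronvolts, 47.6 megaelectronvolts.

3.09 gigaelectronvolts = 3090000000 electronvolts
7.92 megaelectronvolts = 7920000 electronvolts
47.6 megaelectronvolts = 47600000 electronvolts

7.92 megaelectronvolts < 47.6 megaelectronvolts < 3.09 gigaelectronvolts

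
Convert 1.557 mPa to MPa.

milli = 1e-3, mega = 1e6; factor is 1e-9.
1.557 × 1e-9 = 0.000000001557

0.000000001557 MPa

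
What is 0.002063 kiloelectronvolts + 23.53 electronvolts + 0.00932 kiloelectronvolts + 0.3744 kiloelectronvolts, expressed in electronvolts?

In electronvolts:
  0.002063 kiloelectronvolts = 0.002063 × 10^3 electronvolts = 2.063
  23.53 electronvolts → 23.53
  0.00932 kiloelectronvolts = 0.00932 × 10^3 electronvolts = 9.32
  0.3744 kiloelectronvolts = 0.3744 × 10^3 electronvolts = 374.4
Sum: 2.063 + 23.53 + 9.32 + 374.4 = 409.313

409.313 electronvolts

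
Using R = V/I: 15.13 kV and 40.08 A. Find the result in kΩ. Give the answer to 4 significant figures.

0.3775 kΩ

(15.13 × 10³) / (40.08) = 0.377495 × 10³ Ω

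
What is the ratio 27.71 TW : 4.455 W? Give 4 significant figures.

(27.71 × 10¹²) / (4.455) = 6.22 × 10¹²

6220000000000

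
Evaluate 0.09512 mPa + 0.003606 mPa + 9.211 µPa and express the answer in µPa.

In µPa:
  0.09512 mPa = 0.09512 × 10^3 µPa = 95.12
  0.003606 mPa = 0.003606 × 10^3 µPa = 3.606
  9.211 µPa → 9.211
Sum: 95.12 + 3.606 + 9.211 = 107.937

107.937 µPa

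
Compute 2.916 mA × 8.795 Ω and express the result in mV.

2.916e-3 × 8.795 = 25.64622e-3 V

25.64622 mV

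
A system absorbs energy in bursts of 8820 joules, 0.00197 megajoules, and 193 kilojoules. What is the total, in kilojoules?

In kilojoules:
  8820 joules = 8820 × 10⁻³ kilojoules = 8.82
  0.00197 megajoules = 0.00197 × 10³ kilojoules = 1.97
  193 kilojoules → 193
Sum: 8.82 + 1.97 + 193 = 203.79

203.79 kilojoules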